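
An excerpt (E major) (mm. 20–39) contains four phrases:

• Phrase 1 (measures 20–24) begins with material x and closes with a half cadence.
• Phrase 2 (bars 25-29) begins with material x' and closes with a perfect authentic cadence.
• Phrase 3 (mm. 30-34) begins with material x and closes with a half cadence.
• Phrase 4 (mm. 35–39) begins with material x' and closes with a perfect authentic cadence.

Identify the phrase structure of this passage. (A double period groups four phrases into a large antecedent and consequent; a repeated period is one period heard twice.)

The cadence pattern HC–PAC–HC–PAC is weak–strong twice, and phrases 3–4 restate phrases 1–2: a period heard twice, not a double period (which would end weakly at phrase 2).

repeated period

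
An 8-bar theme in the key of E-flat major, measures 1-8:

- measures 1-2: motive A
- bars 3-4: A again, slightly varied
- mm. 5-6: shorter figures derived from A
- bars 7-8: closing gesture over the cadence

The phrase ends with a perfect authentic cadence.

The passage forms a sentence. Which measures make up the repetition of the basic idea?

The presentation of a sentence is the basic idea (bars 1-2) plus its repetition (mm. 3-4); the repetition of the basic idea is therefore mm. 3-4.

measures 3–4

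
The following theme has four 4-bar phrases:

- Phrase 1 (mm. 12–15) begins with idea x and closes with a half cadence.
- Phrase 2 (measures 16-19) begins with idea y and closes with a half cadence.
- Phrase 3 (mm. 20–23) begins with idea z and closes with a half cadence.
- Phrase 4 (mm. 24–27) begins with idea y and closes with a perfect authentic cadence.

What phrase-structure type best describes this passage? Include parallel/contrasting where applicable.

contrasting double period

Four phrases in two halves: the first half (mm. 12-19) ends with a half cadence, the second (mm. 20-27) with a perfect authentic cadence — a large antecedent–consequent pair, i.e. a double period.
Phrase 3 begins with different material from phrase 1, making it contrasting.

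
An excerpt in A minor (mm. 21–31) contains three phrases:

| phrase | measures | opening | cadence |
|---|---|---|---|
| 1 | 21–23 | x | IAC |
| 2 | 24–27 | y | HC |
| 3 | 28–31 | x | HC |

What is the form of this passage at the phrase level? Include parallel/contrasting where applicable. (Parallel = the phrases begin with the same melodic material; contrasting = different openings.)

The final phrase closes with a half cadence, which is not stronger than the preceding half cadence; the 3 phrases lack an overall antecedent–consequent design and so form a phrase group.

phrase group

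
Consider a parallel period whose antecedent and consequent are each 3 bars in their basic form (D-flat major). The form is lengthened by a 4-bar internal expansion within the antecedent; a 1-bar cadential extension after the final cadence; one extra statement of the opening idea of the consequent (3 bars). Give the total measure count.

Basic parallel period: 3 + 3 = 6 bars.
6 (basic form) + 4 (internal expansion) + 1 (cadential extension) + 3 (extra statement) = 14.

14 measures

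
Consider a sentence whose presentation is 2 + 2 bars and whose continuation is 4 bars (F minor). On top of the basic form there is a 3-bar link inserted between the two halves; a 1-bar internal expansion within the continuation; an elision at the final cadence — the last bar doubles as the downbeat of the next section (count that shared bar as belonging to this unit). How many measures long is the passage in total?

12 measures

Basic sentence: 2 + 2 + 4 = 8 bars.
8 (basic form) + 3 (link) + 1 (internal expansion) = 12.
The elision shares a bar with the next section but does not change this unit's count.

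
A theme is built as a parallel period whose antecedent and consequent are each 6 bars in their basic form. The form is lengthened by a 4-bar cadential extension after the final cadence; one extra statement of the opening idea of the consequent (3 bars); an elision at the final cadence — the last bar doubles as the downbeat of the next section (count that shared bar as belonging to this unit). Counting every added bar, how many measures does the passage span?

19 measures

Basic parallel period: 6 + 6 = 12 bars.
12 (basic form) + 4 (cadential extension) + 3 (extra statement) = 19.
The elision shares a bar with the next section but does not change this unit's count.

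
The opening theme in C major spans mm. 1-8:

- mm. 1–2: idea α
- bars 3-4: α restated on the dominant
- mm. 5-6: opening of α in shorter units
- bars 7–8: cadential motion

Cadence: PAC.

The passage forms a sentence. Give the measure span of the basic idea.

The presentation of a sentence is the basic idea (bars 1–2) plus its repetition (measures 3–4); the basic idea is therefore mm. 1-2.

measures 1–2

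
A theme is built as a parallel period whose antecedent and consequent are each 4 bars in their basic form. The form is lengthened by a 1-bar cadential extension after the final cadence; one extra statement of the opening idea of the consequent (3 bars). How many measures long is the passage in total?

Basic parallel period: 4 + 4 = 8 bars.
8 (basic form) + 1 (cadential extension) + 3 (extra statement) = 12.

12 measures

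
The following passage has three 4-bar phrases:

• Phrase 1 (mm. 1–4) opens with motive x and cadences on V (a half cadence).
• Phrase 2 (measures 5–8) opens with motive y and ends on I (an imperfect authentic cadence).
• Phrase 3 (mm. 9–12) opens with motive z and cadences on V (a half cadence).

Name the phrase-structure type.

The final phrase closes with a half cadence, which is not stronger than the preceding imperfect authentic cadence; the 3 phrases lack an overall antecedent–consequent design and so form a phrase group.

phrase group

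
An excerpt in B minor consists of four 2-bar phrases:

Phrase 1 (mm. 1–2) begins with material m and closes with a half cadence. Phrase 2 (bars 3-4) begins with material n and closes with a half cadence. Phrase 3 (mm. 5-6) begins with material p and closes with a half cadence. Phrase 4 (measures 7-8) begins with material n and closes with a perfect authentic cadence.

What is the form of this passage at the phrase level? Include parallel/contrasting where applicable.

Four phrases in two halves: the first half (mm. 1–4) ends with a half cadence, the second (bars 5–8) with a perfect authentic cadence — a large antecedent–consequent pair, i.e. a double period.
Phrase 3 begins with different material from phrase 1, making it contrasting.

contrasting double period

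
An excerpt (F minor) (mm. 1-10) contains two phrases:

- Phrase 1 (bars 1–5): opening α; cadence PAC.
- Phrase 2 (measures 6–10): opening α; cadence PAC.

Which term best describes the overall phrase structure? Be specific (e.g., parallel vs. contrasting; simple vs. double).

Both phrases have the same opening (α) and the same cadence (perfect authentic cadence): the second is a restatement, not a consequent, so this is a repeated phrase rather than a period.

repeated phrase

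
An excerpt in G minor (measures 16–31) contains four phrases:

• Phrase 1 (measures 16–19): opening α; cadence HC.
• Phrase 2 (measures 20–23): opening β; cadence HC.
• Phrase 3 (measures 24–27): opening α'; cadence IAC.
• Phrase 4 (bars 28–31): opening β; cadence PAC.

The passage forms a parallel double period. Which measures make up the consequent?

measures 24–31

In a double period the four phrases pair into a large antecedent (phrases 1–2, ending half cadence) and a large consequent (phrases 3–4, ending perfect authentic cadence). The consequent spans mm. 24–31.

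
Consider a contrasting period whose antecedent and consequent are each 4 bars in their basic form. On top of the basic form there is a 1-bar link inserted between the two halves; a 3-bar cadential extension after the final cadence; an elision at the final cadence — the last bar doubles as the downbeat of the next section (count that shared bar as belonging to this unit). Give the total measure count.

12 measures

Basic contrasting period: 4 + 4 = 8 bars.
8 (basic form) + 1 (link) + 3 (cadential extension) = 12.
The elision shares a bar with the next section but does not change this unit's count.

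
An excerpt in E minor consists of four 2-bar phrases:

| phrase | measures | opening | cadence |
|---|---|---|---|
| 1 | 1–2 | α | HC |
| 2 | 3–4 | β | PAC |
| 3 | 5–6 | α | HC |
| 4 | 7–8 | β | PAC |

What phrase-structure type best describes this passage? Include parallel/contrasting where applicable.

The cadence pattern HC–PAC–HC–PAC is weak–strong twice, and phrases 3–4 restate phrases 1–2: a period heard twice, not a double period (which would end weakly at phrase 2).

repeated period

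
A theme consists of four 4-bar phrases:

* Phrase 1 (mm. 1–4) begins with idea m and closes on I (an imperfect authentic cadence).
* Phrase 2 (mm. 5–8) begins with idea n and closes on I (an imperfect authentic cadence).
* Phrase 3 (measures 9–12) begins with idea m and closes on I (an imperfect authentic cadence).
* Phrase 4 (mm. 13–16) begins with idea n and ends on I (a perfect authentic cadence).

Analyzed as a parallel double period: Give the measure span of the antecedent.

In a double period the four phrases pair into a large antecedent (phrases 1–2, ending imperfect authentic cadence) and a large consequent (phrases 3–4, ending perfect authentic cadence). The antecedent spans mm. 1-8.

measures 1–8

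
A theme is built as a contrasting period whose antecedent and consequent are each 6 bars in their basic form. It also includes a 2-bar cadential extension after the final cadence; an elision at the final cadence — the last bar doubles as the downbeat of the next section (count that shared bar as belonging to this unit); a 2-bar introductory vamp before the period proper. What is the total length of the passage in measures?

Basic contrasting period: 6 + 6 = 12 bars.
12 (basic form) + 2 (cadential extension) + 2 (introduction) = 16.
The elision shares a bar with the next section but does not change this unit's count.

16 measures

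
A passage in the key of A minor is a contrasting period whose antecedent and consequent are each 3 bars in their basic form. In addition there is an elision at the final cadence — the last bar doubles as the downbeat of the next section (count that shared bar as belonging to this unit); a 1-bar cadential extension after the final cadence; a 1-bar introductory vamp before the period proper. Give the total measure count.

8 measures

Basic contrasting period: 3 + 3 = 6 bars.
6 (basic form) + 1 (cadential extension) + 1 (introduction) = 8.
The elision shares a bar with the next section but does not change this unit's count.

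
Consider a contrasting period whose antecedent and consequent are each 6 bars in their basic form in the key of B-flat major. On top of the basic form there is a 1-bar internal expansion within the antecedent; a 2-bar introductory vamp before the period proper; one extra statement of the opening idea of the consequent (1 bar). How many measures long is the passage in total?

16 measures

Basic contrasting period: 6 + 6 = 12 bars.
12 (basic form) + 1 (internal expansion) + 2 (introduction) + 1 (extra statement) = 16.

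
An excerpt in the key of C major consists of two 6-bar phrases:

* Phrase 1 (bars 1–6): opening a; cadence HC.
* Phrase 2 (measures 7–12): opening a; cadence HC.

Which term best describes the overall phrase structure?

repeated phrase

Both phrases have the same opening (a) and the same cadence (half cadence): the second is a restatement, not a consequent, so this is a repeated phrase rather than a period.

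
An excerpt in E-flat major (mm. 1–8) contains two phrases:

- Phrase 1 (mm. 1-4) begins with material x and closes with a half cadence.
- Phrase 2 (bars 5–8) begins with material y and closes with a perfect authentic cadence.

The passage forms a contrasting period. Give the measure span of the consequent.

The antecedent is the phrase ending with the weaker cadence (half cadence, phrase 1) and the consequent the one ending more conclusively (perfect authentic cadence, phrase 2); the consequent is bars 5–8.

measures 5–8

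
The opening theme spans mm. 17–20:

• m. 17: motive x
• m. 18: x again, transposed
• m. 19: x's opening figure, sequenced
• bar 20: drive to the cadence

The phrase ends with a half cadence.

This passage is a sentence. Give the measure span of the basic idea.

measures 17–17

The presentation of a sentence is the basic idea (bar 17) plus its repetition (bar 18); the basic idea is therefore m. 17.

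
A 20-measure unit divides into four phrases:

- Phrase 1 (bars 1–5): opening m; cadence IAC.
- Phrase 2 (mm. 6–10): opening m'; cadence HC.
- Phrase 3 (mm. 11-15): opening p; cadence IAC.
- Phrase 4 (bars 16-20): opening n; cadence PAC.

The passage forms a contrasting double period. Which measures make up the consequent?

In a double period the four phrases pair into a large antecedent (phrases 1–2, ending half cadence) and a large consequent (phrases 3–4, ending perfect authentic cadence). The consequent spans measures 11–20.

measures 11–20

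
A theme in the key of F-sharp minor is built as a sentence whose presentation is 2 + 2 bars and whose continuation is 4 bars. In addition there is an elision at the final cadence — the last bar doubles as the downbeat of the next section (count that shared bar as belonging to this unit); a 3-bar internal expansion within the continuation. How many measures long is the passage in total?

Basic sentence: 2 + 2 + 4 = 8 bars.
8 (basic form) + 3 (internal expansion) = 11.
The elision shares a bar with the next section but does not change this unit's count.

11 measures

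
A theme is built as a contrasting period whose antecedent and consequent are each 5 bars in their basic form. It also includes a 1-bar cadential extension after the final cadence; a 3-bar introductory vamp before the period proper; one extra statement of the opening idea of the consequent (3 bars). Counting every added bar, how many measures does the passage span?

17 measures

Basic contrasting period: 5 + 5 = 10 bars.
10 (basic form) + 1 (cadential extension) + 3 (introduction) + 3 (extra statement) = 17.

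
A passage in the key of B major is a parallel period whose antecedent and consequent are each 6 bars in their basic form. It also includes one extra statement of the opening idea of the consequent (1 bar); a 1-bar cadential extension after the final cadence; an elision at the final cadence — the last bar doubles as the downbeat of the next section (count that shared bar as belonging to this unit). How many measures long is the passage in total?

Basic parallel period: 6 + 6 = 12 bars.
12 (basic form) + 1 (extra statement) + 1 (cadential extension) = 14.
The elision shares a bar with the next section but does not change this unit's count.

14 measures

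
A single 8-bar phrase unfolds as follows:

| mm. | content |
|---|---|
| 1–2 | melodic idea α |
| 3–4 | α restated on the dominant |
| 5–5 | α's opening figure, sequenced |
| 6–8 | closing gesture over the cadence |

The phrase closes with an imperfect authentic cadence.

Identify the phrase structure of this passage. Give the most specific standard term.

sentence

Basic idea (mm. 1–2) + its repetition (mm. 3–4) form the presentation; fragmentation and cadence (measures 5-8) form the continuation — the 8-bar whole is a sentence.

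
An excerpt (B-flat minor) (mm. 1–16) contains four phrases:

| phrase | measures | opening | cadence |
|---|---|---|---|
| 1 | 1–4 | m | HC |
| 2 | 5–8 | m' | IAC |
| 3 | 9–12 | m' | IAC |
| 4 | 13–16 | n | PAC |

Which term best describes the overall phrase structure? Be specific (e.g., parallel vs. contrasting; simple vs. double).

Four phrases in two halves: the first half (bars 1–8) ends with an imperfect authentic cadence, the second (bars 9-16) with a perfect authentic cadence — a large antecedent–consequent pair, i.e. a double period.
Phrase 3 begins with the same material as phrase 1, making it parallel.

parallel double period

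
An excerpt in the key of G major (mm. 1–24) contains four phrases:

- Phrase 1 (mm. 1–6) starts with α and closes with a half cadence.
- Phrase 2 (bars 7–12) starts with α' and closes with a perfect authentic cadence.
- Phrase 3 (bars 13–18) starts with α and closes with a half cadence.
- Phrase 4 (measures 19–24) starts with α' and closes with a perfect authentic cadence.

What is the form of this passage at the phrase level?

The cadence pattern HC–PAC–HC–PAC is weak–strong twice, and phrases 3–4 restate phrases 1–2: a period heard twice, not a double period (which would end weakly at phrase 2).

repeated period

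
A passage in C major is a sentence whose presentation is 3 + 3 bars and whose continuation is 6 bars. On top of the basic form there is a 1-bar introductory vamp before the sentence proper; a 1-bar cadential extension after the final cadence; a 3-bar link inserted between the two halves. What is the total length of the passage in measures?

Basic sentence: 3 + 3 + 6 = 12 bars.
12 (basic form) + 1 (introduction) + 1 (cadential extension) + 3 (link) = 17.

17 measures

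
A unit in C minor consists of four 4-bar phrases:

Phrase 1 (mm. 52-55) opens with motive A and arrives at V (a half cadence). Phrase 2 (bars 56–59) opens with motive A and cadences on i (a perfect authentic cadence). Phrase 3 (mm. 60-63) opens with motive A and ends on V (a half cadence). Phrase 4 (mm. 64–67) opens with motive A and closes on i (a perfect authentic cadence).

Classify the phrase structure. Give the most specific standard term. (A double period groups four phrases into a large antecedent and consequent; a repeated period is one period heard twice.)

The cadence pattern HC–PAC–HC–PAC is weak–strong twice, and phrases 3–4 restate phrases 1–2: a period heard twice, not a double period (which would end weakly at phrase 2).

repeated period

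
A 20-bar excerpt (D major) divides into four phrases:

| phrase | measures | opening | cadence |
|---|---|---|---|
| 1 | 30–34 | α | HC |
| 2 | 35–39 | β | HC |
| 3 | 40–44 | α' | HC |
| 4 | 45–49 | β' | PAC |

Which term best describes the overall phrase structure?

Four phrases in two halves: the first half (measures 30–39) ends with a half cadence, the second (measures 40–49) with a perfect authentic cadence — a large antecedent–consequent pair, i.e. a double period.
Phrase 3 begins with the same material as phrase 1, making it parallel.

parallel double period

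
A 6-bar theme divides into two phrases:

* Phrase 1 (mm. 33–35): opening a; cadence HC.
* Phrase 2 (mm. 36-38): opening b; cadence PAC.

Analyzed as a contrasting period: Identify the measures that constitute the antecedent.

measures 33–35

The antecedent is the phrase ending with the weaker cadence (half cadence, phrase 1) and the consequent the one ending more conclusively (perfect authentic cadence, phrase 2); the antecedent is bars 33-35.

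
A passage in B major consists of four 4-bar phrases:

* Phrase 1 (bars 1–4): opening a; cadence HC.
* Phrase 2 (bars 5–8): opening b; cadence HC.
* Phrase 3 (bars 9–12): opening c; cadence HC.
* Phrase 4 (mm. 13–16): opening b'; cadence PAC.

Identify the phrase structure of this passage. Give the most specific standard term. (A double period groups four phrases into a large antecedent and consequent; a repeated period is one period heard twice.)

Four phrases in two halves: the first half (mm. 1-8) ends with a half cadence, the second (mm. 9–16) with a perfect authentic cadence — a large antecedent–consequent pair, i.e. a double period.
Phrase 3 begins with different material from phrase 1, making it contrasting.

contrasting double period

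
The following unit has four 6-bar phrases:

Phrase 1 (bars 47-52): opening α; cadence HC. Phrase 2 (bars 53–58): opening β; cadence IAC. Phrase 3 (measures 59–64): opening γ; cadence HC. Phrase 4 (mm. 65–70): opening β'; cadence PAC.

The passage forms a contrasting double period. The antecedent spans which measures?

measures 47–58

In a double period the four phrases pair into a large antecedent (phrases 1–2, ending imperfect authentic cadence) and a large consequent (phrases 3–4, ending perfect authentic cadence). The antecedent spans bars 47-58.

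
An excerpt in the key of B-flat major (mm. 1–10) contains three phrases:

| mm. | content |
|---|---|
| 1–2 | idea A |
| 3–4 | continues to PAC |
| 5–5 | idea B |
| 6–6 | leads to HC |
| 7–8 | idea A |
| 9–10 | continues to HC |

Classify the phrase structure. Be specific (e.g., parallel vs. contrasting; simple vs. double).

phrase group

The final phrase closes with a half cadence, which is not stronger than the preceding half cadence; the 3 phrases lack an overall antecedent–consequent design and so form a phrase group.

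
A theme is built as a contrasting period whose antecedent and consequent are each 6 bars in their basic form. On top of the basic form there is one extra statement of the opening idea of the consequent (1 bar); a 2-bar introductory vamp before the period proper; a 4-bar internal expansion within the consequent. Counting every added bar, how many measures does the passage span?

19 measures

Basic contrasting period: 6 + 6 = 12 bars.
12 (basic form) + 1 (extra statement) + 2 (introduction) + 4 (internal expansion) = 19.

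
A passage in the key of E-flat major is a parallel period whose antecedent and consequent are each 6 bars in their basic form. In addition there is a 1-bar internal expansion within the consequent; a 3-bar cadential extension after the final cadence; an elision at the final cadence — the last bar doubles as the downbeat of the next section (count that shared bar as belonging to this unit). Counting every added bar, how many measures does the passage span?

16 measures

Basic parallel period: 6 + 6 = 12 bars.
12 (basic form) + 1 (internal expansion) + 3 (cadential extension) = 16.
The elision shares a bar with the next section but does not change this unit's count.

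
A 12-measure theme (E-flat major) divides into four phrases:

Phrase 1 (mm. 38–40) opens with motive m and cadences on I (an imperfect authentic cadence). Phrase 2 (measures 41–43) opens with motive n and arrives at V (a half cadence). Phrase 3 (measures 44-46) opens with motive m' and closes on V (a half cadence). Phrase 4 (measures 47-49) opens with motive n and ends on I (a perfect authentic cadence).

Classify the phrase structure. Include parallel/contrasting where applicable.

parallel double period

Four phrases in two halves: the first half (bars 38–43) ends with a half cadence, the second (mm. 44-49) with a perfect authentic cadence — a large antecedent–consequent pair, i.e. a double period.
Phrase 3 begins with the same material as phrase 1, making it parallel.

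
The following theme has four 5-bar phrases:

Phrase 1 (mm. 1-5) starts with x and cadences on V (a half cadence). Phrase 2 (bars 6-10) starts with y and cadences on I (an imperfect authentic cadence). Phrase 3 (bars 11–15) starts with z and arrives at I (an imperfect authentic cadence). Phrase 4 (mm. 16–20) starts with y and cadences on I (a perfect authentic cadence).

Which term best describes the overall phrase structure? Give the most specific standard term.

Four phrases in two halves: the first half (measures 1–10) ends with an imperfect authentic cadence, the second (bars 11–20) with a perfect authentic cadence — a large antecedent–consequent pair, i.e. a double period.
Phrase 3 begins with different material from phrase 1, making it contrasting.

contrasting double period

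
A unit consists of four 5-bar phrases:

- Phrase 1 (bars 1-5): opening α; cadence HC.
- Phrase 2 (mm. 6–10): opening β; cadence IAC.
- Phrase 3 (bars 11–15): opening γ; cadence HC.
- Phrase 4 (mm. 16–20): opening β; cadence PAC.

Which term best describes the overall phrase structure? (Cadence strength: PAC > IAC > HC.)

Four phrases in two halves: the first half (measures 1–10) ends with an imperfect authentic cadence, the second (bars 11–20) with a perfect authentic cadence — a large antecedent–consequent pair, i.e. a double period.
Phrase 3 begins with different material from phrase 1, making it contrasting.

contrasting double period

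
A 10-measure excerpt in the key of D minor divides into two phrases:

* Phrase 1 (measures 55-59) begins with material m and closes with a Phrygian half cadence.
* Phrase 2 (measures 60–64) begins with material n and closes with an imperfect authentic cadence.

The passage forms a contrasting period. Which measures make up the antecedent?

measures 55–59

The antecedent is the phrase ending with the weaker cadence (Phrygian half cadence, phrase 1) and the consequent the one ending more conclusively (imperfect authentic cadence, phrase 2); the antecedent is mm. 55-59.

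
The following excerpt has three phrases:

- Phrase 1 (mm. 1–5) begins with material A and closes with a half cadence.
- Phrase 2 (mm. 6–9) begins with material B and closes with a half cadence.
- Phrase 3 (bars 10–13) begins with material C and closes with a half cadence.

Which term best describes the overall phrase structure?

phrase group

The final phrase closes with a half cadence, which is not stronger than the preceding half cadence; the 3 phrases lack an overall antecedent–consequent design and so form a phrase group.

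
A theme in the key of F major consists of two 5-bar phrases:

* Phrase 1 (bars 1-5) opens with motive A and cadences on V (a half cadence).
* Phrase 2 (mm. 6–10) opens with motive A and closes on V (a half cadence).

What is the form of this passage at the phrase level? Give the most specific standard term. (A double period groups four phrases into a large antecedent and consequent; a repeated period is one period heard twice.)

Both phrases have the same opening (A) and the same cadence (half cadence): the second is a restatement, not a consequent, so this is a repeated phrase rather than a period.

repeated phrase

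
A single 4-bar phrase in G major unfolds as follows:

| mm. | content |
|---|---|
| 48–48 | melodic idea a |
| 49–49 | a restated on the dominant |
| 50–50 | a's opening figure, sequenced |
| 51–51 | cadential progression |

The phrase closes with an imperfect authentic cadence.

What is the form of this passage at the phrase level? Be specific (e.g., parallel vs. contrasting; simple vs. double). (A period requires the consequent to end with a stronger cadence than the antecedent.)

sentence

Basic idea (measure 48) + its repetition (measure 49) form the presentation; fragmentation and cadence (bars 50–51) form the continuation — the 4-bar whole is a sentence.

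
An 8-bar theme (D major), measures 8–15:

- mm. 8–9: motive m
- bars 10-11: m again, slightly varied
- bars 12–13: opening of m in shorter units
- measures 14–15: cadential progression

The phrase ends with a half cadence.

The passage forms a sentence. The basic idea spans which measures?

measures 8–9

The presentation of a sentence is the basic idea (mm. 8–9) plus its repetition (mm. 10-11); the basic idea is therefore measures 8-9.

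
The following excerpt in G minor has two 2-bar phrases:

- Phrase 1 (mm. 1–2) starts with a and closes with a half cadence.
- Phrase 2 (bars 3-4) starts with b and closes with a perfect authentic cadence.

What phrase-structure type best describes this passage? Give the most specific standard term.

contrasting period

Phrase 1 ends with a half cadence (weaker) and phrase 2 with a perfect authentic cadence (stronger): antecedent + consequent = a period.
The two phrases open with different material (a / b), so the period is contrasting.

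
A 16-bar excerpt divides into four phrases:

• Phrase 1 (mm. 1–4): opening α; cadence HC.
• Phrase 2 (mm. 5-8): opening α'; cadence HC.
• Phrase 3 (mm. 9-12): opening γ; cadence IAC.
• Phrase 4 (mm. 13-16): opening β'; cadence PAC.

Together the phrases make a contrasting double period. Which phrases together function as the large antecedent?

In a double period the first pair of phrases (ending half cadence) is the large antecedent and the second pair (ending perfect authentic cadence) is the large consequent; the antecedent is phrases 1 and 2.

phrases 1 and 2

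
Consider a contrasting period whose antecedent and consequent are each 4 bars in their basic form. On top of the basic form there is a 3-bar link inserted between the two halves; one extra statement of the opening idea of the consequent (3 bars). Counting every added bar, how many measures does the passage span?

14 measures

Basic contrasting period: 4 + 4 = 8 bars.
8 (basic form) + 3 (link) + 3 (extra statement) = 14.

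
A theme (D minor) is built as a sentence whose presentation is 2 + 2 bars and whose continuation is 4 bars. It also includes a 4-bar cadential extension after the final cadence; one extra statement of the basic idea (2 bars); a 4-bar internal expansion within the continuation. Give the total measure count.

18 measures

Basic sentence: 2 + 2 + 4 = 8 bars.
8 (basic form) + 4 (cadential extension) + 2 (extra statement) + 4 (internal expansion) = 18.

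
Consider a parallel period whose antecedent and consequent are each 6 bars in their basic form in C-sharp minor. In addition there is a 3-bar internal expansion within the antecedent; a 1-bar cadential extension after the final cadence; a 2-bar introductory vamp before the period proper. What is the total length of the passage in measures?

18 measures

Basic parallel period: 6 + 6 = 12 bars.
12 (basic form) + 3 (internal expansion) + 1 (cadential extension) + 2 (introduction) = 18.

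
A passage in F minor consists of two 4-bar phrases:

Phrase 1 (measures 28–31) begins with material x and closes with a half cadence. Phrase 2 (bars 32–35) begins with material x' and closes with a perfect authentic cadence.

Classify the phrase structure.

parallel period

Phrase 1 ends with a half cadence (weaker) and phrase 2 with a perfect authentic cadence (stronger): antecedent + consequent = a period.
The two phrases open with the same material (x / x'), so the period is parallel.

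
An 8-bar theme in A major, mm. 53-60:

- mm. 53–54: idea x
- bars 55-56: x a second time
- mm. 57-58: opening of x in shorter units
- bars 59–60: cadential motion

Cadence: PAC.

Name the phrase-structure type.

Basic idea (measures 53–54) + its repetition (measures 55–56) form the presentation; fragmentation and cadence (measures 57–60) form the continuation — the 8-bar whole is a sentence.

sentence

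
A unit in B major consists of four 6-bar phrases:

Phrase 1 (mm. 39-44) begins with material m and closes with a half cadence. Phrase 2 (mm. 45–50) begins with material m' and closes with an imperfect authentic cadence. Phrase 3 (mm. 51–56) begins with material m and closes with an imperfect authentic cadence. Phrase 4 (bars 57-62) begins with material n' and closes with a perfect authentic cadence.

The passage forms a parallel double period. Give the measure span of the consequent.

In a double period the four phrases pair into a large antecedent (phrases 1–2, ending imperfect authentic cadence) and a large consequent (phrases 3–4, ending perfect authentic cadence). The consequent spans bars 51–62.

measures 51–62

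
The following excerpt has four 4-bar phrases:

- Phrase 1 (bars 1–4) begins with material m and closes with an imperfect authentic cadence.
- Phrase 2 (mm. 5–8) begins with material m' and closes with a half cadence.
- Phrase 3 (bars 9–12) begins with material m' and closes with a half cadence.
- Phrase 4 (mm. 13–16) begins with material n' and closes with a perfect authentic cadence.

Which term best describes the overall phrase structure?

parallel double period

Four phrases in two halves: the first half (mm. 1–8) ends with a half cadence, the second (bars 9–16) with a perfect authentic cadence — a large antecedent–consequent pair, i.e. a double period.
Phrase 3 begins with the same material as phrase 1, making it parallel.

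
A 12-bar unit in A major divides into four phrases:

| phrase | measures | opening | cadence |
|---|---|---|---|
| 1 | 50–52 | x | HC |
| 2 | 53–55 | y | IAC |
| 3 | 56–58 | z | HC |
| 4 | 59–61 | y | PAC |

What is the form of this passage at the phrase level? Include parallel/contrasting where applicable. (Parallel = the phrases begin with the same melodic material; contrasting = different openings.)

Four phrases in two halves: the first half (mm. 50–55) ends with an imperfect authentic cadence, the second (mm. 56-61) with a perfect authentic cadence — a large antecedent–consequent pair, i.e. a double period.
Phrase 3 begins with different material from phrase 1, making it contrasting.

contrasting double period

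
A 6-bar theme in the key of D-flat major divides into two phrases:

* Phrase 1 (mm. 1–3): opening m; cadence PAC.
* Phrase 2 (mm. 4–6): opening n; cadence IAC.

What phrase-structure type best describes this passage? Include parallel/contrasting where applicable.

The second phrase closes with an imperfect authentic cadence, which is not stronger than the first phrase's perfect authentic cadence; without a weak→strong cadential pair there is no antecedent–consequent relationship, so this is a phrase group rather than a period.

phrase group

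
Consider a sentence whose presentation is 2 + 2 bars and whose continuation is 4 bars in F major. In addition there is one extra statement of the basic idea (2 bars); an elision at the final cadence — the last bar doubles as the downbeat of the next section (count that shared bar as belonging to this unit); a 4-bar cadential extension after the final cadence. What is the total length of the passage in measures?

Basic sentence: 2 + 2 + 4 = 8 bars.
8 (basic form) + 2 (extra statement) + 4 (cadential extension) = 14.
The elision shares a bar with the next section but does not change this unit's count.

14 measures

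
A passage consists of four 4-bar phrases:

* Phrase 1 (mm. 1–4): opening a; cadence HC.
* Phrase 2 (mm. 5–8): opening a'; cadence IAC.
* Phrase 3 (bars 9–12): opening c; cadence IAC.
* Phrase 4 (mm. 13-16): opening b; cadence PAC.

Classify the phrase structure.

Four phrases in two halves: the first half (measures 1–8) ends with an imperfect authentic cadence, the second (mm. 9-16) with a perfect authentic cadence — a large antecedent–consequent pair, i.e. a double period.
Phrase 3 begins with different material from phrase 1, making it contrasting.

contrasting double period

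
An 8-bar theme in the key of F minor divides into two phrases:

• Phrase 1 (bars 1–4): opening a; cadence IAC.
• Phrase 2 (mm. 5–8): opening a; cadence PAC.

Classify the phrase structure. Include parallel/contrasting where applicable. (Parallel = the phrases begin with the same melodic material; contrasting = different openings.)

parallel period

Phrase 1 ends with an imperfect authentic cadence (weaker) and phrase 2 with a perfect authentic cadence (stronger): antecedent + consequent = a period.
The two phrases open with the same material (a / a), so the period is parallel.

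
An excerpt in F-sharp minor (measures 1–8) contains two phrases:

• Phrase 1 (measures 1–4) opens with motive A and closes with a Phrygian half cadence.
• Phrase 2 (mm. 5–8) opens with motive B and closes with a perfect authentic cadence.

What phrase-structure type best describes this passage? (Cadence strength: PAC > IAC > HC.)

contrasting period

Phrase 1 ends with a Phrygian half cadence (weaker) and phrase 2 with a perfect authentic cadence (stronger): antecedent + consequent = a period.
The two phrases open with different material (A / B), so the period is contrasting.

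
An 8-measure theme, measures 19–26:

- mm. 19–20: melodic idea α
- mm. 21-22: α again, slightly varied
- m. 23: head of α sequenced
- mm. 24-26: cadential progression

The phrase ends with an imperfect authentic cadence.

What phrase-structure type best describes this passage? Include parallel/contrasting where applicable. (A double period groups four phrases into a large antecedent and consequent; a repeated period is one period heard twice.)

Basic idea (bars 19–20) + its repetition (bars 21-22) form the presentation; fragmentation and cadence (measures 23–26) form the continuation — the 8-bar whole is a sentence.

sentence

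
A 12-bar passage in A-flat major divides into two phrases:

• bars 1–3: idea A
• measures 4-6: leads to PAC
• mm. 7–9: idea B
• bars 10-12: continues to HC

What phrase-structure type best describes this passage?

The second phrase closes with a half cadence, which is not stronger than the first phrase's perfect authentic cadence; without a weak→strong cadential pair there is no antecedent–consequent relationship, so this is a phrase group rather than a period.

phrase group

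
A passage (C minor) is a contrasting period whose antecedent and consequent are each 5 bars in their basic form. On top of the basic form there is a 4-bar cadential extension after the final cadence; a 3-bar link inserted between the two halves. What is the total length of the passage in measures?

17 measures

Basic contrasting period: 5 + 5 = 10 bars.
10 (basic form) + 4 (cadential extension) + 3 (link) = 17.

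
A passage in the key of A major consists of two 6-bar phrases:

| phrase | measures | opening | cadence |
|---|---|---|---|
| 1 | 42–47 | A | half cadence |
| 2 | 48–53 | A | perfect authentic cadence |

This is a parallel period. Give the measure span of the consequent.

The phrase ending with the weaker cadence (half cadence) is the antecedent; the one ending more conclusively (perfect authentic cadence) is the consequent. The consequent is measures 48–53.

measures 48–53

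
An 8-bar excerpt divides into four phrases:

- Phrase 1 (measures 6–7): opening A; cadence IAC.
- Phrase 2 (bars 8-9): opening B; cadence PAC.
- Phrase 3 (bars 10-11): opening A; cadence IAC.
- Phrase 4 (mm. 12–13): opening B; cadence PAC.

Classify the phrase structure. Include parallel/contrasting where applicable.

The cadence pattern IAC–PAC–IAC–PAC is weak–strong twice, and phrases 3–4 restate phrases 1–2: a period heard twice, not a double period (which would end weakly at phrase 2).

repeated period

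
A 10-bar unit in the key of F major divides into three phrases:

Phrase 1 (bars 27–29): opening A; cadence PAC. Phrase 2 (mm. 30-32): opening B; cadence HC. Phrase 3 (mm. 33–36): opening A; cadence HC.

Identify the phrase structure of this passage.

The final phrase closes with a half cadence, which is not stronger than the preceding half cadence; the 3 phrases lack an overall antecedent–consequent design and so form a phrase group.

phrase group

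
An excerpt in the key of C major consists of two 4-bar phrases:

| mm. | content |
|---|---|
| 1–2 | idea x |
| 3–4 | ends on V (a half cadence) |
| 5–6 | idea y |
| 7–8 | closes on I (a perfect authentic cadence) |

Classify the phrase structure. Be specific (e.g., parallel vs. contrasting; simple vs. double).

Phrase 1 ends with a half cadence (weaker) and phrase 2 with a perfect authentic cadence (stronger): antecedent + consequent = a period.
The two phrases open with different material (x / y), so the period is contrasting.

contrasting period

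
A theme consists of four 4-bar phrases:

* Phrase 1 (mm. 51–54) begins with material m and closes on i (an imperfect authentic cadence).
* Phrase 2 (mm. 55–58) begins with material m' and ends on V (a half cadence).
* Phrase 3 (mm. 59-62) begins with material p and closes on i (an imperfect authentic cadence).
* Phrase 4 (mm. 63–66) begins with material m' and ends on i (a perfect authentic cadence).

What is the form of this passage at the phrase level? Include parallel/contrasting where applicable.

Four phrases in two halves: the first half (measures 51–58) ends with a half cadence, the second (mm. 59–66) with a perfect authentic cadence — a large antecedent–consequent pair, i.e. a double period.
Phrase 3 begins with different material from phrase 1, making it contrasting.

contrasting double period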